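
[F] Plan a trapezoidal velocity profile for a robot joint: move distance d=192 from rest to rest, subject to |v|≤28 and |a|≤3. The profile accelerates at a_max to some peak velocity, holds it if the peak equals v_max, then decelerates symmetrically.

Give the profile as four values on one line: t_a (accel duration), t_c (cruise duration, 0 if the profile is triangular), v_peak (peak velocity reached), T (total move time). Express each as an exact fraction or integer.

vₘ²/aₘ = 28²/3 = 784/3
192 < 784/3 so t_c = 0
v_peak = √(192·3) = √576 = 24
t_a = 24/3 = 8; t_c = 0
T = 2·8 = 16

t_a=8 t_c=0 v_peak=24 T=16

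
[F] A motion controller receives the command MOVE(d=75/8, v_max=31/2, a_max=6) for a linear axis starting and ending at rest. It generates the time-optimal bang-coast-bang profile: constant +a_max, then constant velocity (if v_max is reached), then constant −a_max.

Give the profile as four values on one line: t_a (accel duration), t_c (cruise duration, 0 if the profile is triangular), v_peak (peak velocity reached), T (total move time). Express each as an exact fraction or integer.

t_a=5/4 t_c=0 v_peak=15/2 T=5/2

(v_max)²/a_max = (31/2)²/6 = 961/24
75/8 < 961/24 so t_c = 0
v_peak = √(75/8·6) = √(225/4) = 15/2
t_a = (15/2)/6 = 5/4; t_c = 0
T = 2·5/4 = 5/2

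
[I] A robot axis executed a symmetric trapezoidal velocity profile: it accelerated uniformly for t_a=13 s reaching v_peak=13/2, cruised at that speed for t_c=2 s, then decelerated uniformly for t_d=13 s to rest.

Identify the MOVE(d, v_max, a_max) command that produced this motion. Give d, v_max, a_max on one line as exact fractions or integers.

d=195/2 v_max=13/2 a_max=1/2

a_max = (13/2)/13 = 1/2
d_a = ½·13/2·13 = 169/4; d_c = 13/2·2 = 13
d = 2·169/4 + 13 = 195/2
t_c = 2 > 0 → v_max = v_peak = 13/2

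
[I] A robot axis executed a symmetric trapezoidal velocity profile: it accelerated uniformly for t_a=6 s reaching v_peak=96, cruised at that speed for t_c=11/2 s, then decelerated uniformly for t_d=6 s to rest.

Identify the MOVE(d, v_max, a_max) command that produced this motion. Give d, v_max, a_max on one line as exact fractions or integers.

d=1104 v_max=96 a_max=16

a_max = 96/6 = 16
d_a = ½·96·6 = 288; d_c = 96·11/2 = 528
d = 2·288 + 528 = 1104
t_c = 11/2 > 0 ⇒ limit active, v_max = 96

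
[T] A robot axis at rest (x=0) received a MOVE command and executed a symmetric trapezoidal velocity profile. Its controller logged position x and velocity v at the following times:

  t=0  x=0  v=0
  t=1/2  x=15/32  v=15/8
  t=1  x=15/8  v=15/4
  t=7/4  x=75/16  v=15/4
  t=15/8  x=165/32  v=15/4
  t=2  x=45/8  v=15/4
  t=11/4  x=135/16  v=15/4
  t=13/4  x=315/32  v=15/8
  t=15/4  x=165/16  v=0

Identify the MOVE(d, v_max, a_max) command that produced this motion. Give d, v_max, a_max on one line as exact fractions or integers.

d=165/16 v_max=15/4 a_max=15/4

final state: t=15/4, x=165/16, v=0 → d = 165/16
a_max = (15/8−0)/(1/2−0) = 15/4
max v = 15/4 over t∈[1,11/4] → v_max = 15/4
check: 15/4·(1+7/4) = 165/16 ✓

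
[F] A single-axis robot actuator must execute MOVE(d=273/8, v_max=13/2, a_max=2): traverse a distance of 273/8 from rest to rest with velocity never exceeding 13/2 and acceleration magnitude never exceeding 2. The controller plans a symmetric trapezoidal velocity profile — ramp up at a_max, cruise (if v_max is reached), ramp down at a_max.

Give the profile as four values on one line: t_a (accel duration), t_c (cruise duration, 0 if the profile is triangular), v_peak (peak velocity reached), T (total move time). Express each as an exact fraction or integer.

t_a=13/4 t_c=2 v_peak=13/2 T=17/2

vₘ²/aₘ = (13/2)²/2 = 169/8
273/8 ≥ 169/8 so v_max reached
t_a = (13/2)/2 = 13/4; v_peak = 13/2
d_cruise = 273/8 − 169/8 = 13; t_c = 13/(13/2) = 2
T = 2·13/4 + 2 = 17/2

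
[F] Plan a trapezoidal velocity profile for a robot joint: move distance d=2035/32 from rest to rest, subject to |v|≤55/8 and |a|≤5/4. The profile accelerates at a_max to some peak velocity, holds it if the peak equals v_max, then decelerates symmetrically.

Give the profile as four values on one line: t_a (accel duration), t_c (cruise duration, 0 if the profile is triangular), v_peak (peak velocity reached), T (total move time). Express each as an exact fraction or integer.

(v_max)²/a_max = (55/8)²/(5/4) = 605/16
2035/32 ≥ 605/16 → trapezoidal
t_a = (55/8)/(5/4) = 11/2; v_peak = 55/8
d_cruise = 2035/32 − 605/16 = 825/32; t_c = (825/32)/(55/8) = 15/4
T = 2·11/2 + 15/4 = 59/4

t_a=11/2 t_c=15/4 v_peak=55/8 T=59/4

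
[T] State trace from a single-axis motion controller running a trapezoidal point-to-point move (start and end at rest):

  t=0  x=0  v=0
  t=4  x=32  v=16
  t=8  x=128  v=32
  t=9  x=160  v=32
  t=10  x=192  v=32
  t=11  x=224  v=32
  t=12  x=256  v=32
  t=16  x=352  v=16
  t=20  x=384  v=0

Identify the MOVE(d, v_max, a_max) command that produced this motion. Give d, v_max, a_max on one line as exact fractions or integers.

final state: t=20, x=384, v=0 → d = 384
a_max = (16−0)/(4−0) = 4
max v = 32 over t∈[8,12] → v_max = 32
check: 32·(8+4) = 384 ✓

d=384 v_max=32 a_max=4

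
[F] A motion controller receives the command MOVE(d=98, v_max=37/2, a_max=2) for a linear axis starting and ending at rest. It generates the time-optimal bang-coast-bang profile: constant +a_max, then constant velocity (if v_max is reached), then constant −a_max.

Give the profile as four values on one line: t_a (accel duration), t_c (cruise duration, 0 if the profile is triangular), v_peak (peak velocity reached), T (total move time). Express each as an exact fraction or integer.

v_max²/a_max = (37/2)²/2 = 1369/8
98 < 1369/8 → triangular
v_peak = √(98·2) = √196 = 14
t_a = 14/2 = 7; t_c = 0
T = 2·7 = 14

t_a=7 t_c=0 v_peak=14 T=14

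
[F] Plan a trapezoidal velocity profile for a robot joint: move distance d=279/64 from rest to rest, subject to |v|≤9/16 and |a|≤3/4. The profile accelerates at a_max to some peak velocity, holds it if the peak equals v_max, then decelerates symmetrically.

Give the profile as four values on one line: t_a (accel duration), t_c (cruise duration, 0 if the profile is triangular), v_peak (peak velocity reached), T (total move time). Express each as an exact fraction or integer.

vₘ²/aₘ = (9/16)²/(3/4) = 27/64
279/64 ≥ 27/64 → trapezoidal
t_a = (9/16)/(3/4) = 3/4; v_peak = 9/16
d_cruise = 279/64 − 27/64 = 63/16; t_c = (63/16)/(9/16) = 7
T = 2·3/4 + 7 = 17/2

t_a=3/4 t_c=7 v_peak=9/16 T=17/2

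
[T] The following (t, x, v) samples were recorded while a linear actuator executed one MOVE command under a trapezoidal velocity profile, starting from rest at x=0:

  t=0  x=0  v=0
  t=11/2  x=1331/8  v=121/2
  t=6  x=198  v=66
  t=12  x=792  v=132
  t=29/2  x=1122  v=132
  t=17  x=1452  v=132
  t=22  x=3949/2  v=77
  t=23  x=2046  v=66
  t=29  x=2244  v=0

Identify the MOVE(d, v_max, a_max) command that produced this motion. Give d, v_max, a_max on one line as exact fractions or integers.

d=2244 v_max=132 a_max=11

final state: t=29, x=2244, v=0 → d = 2244
a_max = (121/2−0)/(11/2−0) = 11
max v = 132 over t∈[12,17] → v_max = 132
check: 132·(12+5) = 2244 ✓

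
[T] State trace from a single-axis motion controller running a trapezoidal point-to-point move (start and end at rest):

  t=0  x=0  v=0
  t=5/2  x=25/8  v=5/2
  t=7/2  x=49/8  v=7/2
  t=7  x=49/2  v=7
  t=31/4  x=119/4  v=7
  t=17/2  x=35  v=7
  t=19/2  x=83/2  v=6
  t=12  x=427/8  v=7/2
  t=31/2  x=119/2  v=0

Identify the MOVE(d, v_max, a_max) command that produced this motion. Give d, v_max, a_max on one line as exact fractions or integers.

final state: t=31/2, x=119/2, v=0 → d = 119/2
a_max = (5/2−0)/(5/2−0) = 1
max v = 7 over t∈[7,17/2] → v_max = 7
check: 7·(7+3/2) = 119/2 ✓

d=119/2 v_max=7 a_max=1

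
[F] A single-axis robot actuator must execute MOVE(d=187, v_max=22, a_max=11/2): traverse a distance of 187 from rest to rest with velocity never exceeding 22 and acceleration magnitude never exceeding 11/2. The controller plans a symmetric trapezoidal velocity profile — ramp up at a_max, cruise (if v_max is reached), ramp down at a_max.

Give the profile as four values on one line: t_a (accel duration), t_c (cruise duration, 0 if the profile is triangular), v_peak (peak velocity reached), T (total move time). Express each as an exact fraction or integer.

t_a=4 t_c=9/2 v_peak=22 T=25/2

v_max²/a_max = 22²/(11/2) = 88
187 ≥ 88 ⇒ cruise phase
t_a = 22/(11/2) = 4; v_peak = 22
d_cruise = 187 − 88 = 99; t_c = 99/22 = 9/2
T = 2·4 + 9/2 = 25/2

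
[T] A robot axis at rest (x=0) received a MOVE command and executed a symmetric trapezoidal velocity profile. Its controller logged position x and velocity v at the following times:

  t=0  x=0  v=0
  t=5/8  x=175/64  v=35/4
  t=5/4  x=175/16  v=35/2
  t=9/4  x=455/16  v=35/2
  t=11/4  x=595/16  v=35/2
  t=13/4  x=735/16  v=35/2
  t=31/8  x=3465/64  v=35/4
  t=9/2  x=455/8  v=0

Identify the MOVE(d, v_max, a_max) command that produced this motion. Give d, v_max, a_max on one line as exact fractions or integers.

final state: t=9/2, x=455/8, v=0 → d = 455/8
a_max = (35/4−0)/(5/8−0) = 14
max v = 35/2 over t∈[5/4,13/4] → v_max = 35/2
check: 35/2·(5/4+2) = 455/8 ✓

d=455/8 v_max=35/2 a_max=14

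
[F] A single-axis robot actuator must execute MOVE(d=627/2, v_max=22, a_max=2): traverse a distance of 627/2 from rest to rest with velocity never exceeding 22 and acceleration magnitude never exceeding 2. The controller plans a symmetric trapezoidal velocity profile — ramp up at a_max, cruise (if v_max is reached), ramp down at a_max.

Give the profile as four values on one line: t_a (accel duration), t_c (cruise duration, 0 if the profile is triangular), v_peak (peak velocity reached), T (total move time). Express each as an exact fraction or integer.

t_a=11 t_c=13/4 v_peak=22 T=101/4

vₘ²/aₘ = 22²/2 = 242
627/2 ≥ 242 so v_max reached
t_a = 22/2 = 11; v_peak = 22
d_cruise = 627/2 − 242 = 143/2; t_c = (143/2)/22 = 13/4
T = 2·11 + 13/4 = 101/4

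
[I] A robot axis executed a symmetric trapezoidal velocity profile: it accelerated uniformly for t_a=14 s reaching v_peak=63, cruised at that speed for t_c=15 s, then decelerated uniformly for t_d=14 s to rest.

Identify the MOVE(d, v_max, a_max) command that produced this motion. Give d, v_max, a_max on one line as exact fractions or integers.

d=1827 v_max=63 a_max=9/2

a_max = 63/14 = 9/2
d_a = ½·63·14 = 441; d_c = 63·15 = 945
d = 2·441 + 945 = 1827
t_c = 15 > 0 → v_max = v_peak = 63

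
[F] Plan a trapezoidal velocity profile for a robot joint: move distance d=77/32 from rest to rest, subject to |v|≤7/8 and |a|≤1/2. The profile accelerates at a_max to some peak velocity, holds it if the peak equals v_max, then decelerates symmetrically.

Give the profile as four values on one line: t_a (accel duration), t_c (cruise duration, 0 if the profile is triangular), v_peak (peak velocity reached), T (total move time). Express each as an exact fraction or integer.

(v_max)²/a_max = (7/8)²/(1/2) = 49/32
77/32 ≥ 49/32 so v_max reached
t_a = (7/8)/(1/2) = 7/4; v_peak = 7/8
d_cruise = 77/32 − 49/32 = 7/8; t_c = (7/8)/(7/8) = 1
T = 2·7/4 + 1 = 9/2

t_a=7/4 t_c=1 v_peak=7/8 T=9/2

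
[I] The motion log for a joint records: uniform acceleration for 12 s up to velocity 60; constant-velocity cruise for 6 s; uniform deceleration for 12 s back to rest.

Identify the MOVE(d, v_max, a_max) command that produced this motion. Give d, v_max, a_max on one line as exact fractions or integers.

d=1080 v_max=60 a_max=5

a_max = 60/12 = 5
d_a = ½·60·12 = 360; d_c = 60·6 = 360
d = 2·360 + 360 = 1080
t_c = 6 > 0 ⇒ limit active, v_max = 60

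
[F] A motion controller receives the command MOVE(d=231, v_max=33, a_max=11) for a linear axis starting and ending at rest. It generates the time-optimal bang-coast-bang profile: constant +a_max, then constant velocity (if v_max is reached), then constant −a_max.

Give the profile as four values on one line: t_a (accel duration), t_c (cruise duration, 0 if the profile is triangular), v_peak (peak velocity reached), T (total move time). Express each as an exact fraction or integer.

vₘ²/aₘ = 33²/11 = 99
231 ≥ 99 ⇒ cruise phase
t_a = 33/11 = 3; v_peak = 33
d_cruise = 231 − 99 = 132; t_c = 132/33 = 4
T = 2·3 + 4 = 10

t_a=3 t_c=4 v_peak=33 T=10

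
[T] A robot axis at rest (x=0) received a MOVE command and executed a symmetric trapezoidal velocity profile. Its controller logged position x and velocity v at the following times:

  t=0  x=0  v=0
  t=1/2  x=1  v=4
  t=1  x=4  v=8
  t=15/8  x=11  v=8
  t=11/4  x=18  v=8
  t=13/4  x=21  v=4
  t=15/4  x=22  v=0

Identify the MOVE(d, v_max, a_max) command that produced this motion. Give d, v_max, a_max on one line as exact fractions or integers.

final state: t=15/4, x=22, v=0 → d = 22
a_max = (4−0)/(1/2−0) = 8
max v = 8 over t∈[1,11/4] → v_max = 8
check: 8·(1+7/4) = 22 ✓

d=22 v_max=8 a_max=8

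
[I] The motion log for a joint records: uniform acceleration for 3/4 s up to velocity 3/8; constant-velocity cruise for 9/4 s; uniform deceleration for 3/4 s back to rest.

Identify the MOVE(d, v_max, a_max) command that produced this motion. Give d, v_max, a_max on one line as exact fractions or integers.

a_max = (3/8)/(3/4) = 1/2
d_a = ½·3/8·3/4 = 9/64; d_c = 3/8·9/4 = 27/32
d = 2·9/64 + 27/32 = 9/8
t_c = 9/4 > 0 so v_max = 3/8

d=9/8 v_max=3/8 a_max=1/2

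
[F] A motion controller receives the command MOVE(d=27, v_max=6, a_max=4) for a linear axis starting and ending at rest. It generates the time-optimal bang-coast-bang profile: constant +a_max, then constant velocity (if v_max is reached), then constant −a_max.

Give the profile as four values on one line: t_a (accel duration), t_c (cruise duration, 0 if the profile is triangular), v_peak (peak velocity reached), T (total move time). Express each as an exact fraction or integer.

t_a=3/2 t_c=3 v_peak=6 T=6

vₘ²/aₘ = 6²/4 = 9
27 ≥ 9 ⇒ cruise phase
t_a = 6/4 = 3/2; v_peak = 6
d_cruise = 27 − 9 = 18; t_c = 18/6 = 3
T = 2·3/2 + 3 = 6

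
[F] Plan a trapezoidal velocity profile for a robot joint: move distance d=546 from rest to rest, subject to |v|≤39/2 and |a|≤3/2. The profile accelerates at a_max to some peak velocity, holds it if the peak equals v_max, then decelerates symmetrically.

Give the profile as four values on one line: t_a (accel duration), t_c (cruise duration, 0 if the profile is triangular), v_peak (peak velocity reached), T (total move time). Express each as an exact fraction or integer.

t_a=13 t_c=15 v_peak=39/2 T=41

(v_max)²/a_max = (39/2)²/(3/2) = 507/2
546 ≥ 507/2 → trapezoidal
t_a = (39/2)/(3/2) = 13; v_peak = 39/2
d_cruise = 546 − 507/2 = 585/2; t_c = (585/2)/(39/2) = 15
T = 2·13 + 15 = 41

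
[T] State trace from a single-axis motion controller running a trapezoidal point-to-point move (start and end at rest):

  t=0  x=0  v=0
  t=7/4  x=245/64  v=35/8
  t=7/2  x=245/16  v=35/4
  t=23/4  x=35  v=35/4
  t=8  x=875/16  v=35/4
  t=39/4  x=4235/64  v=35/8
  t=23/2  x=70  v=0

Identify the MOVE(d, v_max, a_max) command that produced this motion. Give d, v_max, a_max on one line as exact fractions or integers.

final state: t=23/2, x=70, v=0 → d = 70
a_max = (35/8−0)/(7/4−0) = 5/2
max v = 35/4 over t∈[7/2,8] → v_max = 35/4
check: 35/4·(7/2+9/2) = 70 ✓

d=70 v_max=35/4 a_max=5/2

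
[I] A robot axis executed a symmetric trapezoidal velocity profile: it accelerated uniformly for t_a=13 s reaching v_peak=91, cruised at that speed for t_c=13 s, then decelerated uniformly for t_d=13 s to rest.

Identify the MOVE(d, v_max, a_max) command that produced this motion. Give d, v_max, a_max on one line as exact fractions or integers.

a_max = 91/13 = 7
d_a = ½·91·13 = 1183/2; d_c = 91·13 = 1183
d = 2·1183/2 + 1183 = 2366
t_c = 13 > 0 so v_max = 91

d=2366 v_max=91 a_max=7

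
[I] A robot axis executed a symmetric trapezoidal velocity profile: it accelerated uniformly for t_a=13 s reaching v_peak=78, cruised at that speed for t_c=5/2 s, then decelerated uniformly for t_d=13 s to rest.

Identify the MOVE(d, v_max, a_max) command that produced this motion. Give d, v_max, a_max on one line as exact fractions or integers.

a_max = 78/13 = 6
d_a = ½·78·13 = 507; d_c = 78·5/2 = 195
d = 2·507 + 195 = 1209
t_c = 5/2 > 0 → v_max = v_peak = 78

d=1209 v_max=78 a_max=6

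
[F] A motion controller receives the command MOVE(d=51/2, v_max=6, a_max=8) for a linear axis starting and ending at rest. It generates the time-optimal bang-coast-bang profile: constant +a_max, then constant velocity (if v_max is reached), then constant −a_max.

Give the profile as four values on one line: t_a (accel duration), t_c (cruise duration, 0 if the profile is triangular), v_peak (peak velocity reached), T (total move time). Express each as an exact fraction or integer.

t_a=3/4 t_c=7/2 v_peak=6 T=5

v_max²/a_max = 6²/8 = 9/2
51/2 ≥ 9/2 ⇒ cruise phase
t_a = 6/8 = 3/4; v_peak = 6
d_cruise = 51/2 − 9/2 = 21; t_c = 21/6 = 7/2
T = 2·3/4 + 7/2 = 5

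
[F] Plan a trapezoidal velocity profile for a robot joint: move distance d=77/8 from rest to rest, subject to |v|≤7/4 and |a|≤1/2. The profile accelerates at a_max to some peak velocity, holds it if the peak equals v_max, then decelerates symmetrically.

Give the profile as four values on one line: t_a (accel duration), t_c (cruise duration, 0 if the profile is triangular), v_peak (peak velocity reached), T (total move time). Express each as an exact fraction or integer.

t_a=7/2 t_c=2 v_peak=7/4 T=9

v_max²/a_max = (7/4)²/(1/2) = 49/8
77/8 ≥ 49/8 ⇒ cruise phase
t_a = (7/4)/(1/2) = 7/2; v_peak = 7/4
d_cruise = 77/8 − 49/8 = 7/2; t_c = (7/2)/(7/4) = 2
T = 2·7/2 + 2 = 9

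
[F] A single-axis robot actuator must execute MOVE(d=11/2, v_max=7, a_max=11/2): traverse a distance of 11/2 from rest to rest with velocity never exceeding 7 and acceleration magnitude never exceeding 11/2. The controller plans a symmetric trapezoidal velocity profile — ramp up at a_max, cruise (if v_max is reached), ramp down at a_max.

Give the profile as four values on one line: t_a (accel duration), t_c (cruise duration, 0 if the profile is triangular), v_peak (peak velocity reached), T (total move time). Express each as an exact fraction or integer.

v_max²/a_max = 7²/(11/2) = 98/11
11/2 < 98/11 → triangular
v_peak = √(11/2·11/2) = √(121/4) = 11/2
t_a = (11/2)/(11/2) = 1; t_c = 0
T = 2·1 = 2

t_a=1 t_c=0 v_peak=11/2 T=2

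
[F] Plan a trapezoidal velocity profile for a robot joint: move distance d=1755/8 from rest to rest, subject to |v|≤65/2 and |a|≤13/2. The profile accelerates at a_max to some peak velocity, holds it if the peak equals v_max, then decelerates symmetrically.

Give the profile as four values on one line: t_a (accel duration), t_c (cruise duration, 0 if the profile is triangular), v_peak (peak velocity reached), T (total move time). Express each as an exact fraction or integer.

t_a=5 t_c=7/4 v_peak=65/2 T=47/4

vₘ²/aₘ = (65/2)²/(13/2) = 325/2
1755/8 ≥ 325/2 → trapezoidal
t_a = (65/2)/(13/2) = 5; v_peak = 65/2
d_cruise = 1755/8 − 325/2 = 455/8; t_c = (455/8)/(65/2) = 7/4
T = 2·5 + 7/4 = 47/4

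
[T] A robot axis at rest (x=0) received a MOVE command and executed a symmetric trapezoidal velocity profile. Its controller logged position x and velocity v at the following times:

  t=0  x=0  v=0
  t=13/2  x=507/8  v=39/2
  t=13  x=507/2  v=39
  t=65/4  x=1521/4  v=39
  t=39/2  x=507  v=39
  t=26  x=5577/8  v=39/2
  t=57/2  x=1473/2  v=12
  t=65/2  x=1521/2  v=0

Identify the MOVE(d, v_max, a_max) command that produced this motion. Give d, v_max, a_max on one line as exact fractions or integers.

final state: t=65/2, x=1521/2, v=0 → d = 1521/2
a_max = (39/2−0)/(13/2−0) = 3
max v = 39 over t∈[13,39/2] → v_max = 39
check: 39·(13+13/2) = 1521/2 ✓

d=1521/2 v_max=39 a_max=3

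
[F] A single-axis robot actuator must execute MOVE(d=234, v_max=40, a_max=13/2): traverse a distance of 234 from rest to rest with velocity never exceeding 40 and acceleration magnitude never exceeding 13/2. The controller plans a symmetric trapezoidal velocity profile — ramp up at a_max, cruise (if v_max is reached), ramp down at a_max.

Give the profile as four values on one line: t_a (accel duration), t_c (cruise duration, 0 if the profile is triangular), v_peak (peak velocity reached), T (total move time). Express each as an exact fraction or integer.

t_a=6 t_c=0 v_peak=39 T=12

vₘ²/aₘ = 40²/(13/2) = 3200/13
234 < 3200/13 so t_c = 0
v_peak = √(234·13/2) = √1521 = 39
t_a = 39/(13/2) = 6; t_c = 0
T = 2·6 = 12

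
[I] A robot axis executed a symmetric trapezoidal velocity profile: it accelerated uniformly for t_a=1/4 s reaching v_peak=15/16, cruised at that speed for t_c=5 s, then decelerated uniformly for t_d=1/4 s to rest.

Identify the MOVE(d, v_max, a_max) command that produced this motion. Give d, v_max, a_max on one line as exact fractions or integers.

d=315/64 v_max=15/16 a_max=15/4

a_max = (15/16)/(1/4) = 15/4
d_a = ½·15/16·1/4 = 15/128; d_c = 15/16·5 = 75/16
d = 2·15/128 + 75/16 = 315/64
t_c = 5 > 0 ⇒ limit active, v_max = 15/16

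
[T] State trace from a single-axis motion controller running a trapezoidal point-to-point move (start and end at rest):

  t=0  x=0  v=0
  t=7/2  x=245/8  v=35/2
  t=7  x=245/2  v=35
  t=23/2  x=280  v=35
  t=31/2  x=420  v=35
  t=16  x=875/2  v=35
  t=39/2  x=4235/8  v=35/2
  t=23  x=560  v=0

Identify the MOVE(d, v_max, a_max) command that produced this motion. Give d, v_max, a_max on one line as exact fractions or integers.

final state: t=23, x=560, v=0 → d = 560
a_max = (35/2−0)/(7/2−0) = 5
max v = 35 over t∈[7,16] → v_max = 35
check: 35·(7+9) = 560 ✓

d=560 v_max=35 a_max=5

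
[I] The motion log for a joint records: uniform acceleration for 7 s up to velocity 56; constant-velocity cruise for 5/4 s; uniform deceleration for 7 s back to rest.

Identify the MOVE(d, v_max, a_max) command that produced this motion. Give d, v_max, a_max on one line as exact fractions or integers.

d=462 v_max=56 a_max=8

a_max = 56/7 = 8
d_a = ½·56·7 = 196; d_c = 56·5/4 = 70
d = 2·196 + 70 = 462
t_c = 5/4 > 0 ⇒ limit active, v_max = 56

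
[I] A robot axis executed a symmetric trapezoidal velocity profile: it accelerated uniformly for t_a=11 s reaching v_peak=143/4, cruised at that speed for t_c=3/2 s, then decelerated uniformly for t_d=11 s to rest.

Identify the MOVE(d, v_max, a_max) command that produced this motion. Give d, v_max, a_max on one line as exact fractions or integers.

a_max = (143/4)/11 = 13/4
d_a = ½·143/4·11 = 1573/8; d_c = 143/4·3/2 = 429/8
d = 2·1573/8 + 429/8 = 3575/8
t_c = 3/2 > 0 ⇒ limit active, v_max = 143/4

d=3575/8 v_max=143/4 a_max=13/4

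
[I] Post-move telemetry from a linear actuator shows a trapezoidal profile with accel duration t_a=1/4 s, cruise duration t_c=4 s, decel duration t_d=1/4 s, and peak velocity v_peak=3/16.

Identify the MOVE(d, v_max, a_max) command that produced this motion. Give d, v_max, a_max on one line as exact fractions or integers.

d=51/64 v_max=3/16 a_max=3/4

a_max = (3/16)/(1/4) = 3/4
d_a = ½·3/16·1/4 = 3/128; d_c = 3/16·4 = 3/4
d = 2·3/128 + 3/4 = 51/64
t_c = 4 > 0 so v_max = 3/16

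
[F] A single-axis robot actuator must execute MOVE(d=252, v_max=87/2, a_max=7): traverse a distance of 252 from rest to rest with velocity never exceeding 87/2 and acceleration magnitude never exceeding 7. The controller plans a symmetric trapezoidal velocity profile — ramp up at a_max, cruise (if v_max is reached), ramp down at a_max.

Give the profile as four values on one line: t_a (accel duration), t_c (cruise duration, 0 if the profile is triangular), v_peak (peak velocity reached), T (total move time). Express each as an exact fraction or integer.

v_max²/a_max = (87/2)²/7 = 7569/28
252 < 7569/28 ⇒ no cruise
v_peak = √(252·7) = √1764 = 42
t_a = 42/7 = 6; t_c = 0
T = 2·6 = 12

t_a=6 t_c=0 v_peak=42 T=12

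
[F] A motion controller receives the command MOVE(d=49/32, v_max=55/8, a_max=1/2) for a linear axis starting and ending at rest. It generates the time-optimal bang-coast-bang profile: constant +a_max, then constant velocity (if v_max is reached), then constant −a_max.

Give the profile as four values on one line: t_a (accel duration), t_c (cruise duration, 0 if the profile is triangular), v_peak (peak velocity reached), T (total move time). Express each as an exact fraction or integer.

v_max²/a_max = (55/8)²/(1/2) = 3025/32
49/32 < 3025/32 ⇒ no cruise
v_peak = √(49/32·1/2) = √(49/64) = 7/8
t_a = (7/8)/(1/2) = 7/4; t_c = 0
T = 2·7/4 = 7/2

t_a=7/4 t_c=0 v_peak=7/8 T=7/2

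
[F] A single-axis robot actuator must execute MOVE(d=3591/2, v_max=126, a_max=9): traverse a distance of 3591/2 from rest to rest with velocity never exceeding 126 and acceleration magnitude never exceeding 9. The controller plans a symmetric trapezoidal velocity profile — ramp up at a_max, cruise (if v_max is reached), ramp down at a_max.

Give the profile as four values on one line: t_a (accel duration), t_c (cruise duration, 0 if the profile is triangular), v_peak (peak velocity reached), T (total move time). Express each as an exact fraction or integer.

t_a=14 t_c=1/4 v_peak=126 T=113/4

(v_max)²/a_max = 126²/9 = 1764
3591/2 ≥ 1764 ⇒ cruise phase
t_a = 126/9 = 14; v_peak = 126
d_cruise = 3591/2 − 1764 = 63/2; t_c = (63/2)/126 = 1/4
T = 2·14 + 1/4 = 113/4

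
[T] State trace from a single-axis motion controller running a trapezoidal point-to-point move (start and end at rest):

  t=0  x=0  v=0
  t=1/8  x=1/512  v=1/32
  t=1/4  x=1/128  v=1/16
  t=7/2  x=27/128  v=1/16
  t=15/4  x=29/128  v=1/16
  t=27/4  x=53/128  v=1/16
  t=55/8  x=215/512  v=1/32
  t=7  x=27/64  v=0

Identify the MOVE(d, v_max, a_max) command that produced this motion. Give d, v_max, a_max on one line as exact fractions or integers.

d=27/64 v_max=1/16 a_max=1/4

final state: t=7, x=27/64, v=0 → d = 27/64
a_max = (1/32−0)/(1/8−0) = 1/4
max v = 1/16 over t∈[1/4,27/4] → v_max = 1/16
check: 1/16·(1/4+13/2) = 27/64 ✓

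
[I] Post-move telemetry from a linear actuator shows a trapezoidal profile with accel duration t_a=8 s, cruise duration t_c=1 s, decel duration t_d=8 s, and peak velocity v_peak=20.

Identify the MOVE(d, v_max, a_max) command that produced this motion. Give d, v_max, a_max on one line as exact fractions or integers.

a_max = 20/8 = 5/2
d_a = ½·20·8 = 80; d_c = 20·1 = 20
d = 2·80 + 20 = 180
t_c = 1 > 0 so v_max = 20

d=180 v_max=20 a_max=5/2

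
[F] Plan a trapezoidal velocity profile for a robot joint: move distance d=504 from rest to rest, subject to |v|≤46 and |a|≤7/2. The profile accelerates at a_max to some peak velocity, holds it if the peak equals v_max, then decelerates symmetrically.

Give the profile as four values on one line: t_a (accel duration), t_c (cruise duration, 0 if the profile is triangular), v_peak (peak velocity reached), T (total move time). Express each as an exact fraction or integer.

v_max²/a_max = 46²/(7/2) = 4232/7
504 < 4232/7 → triangular
v_peak = √(504·7/2) = √1764 = 42
t_a = 42/(7/2) = 12; t_c = 0
T = 2·12 = 24

t_a=12 t_c=0 v_peak=42 T=24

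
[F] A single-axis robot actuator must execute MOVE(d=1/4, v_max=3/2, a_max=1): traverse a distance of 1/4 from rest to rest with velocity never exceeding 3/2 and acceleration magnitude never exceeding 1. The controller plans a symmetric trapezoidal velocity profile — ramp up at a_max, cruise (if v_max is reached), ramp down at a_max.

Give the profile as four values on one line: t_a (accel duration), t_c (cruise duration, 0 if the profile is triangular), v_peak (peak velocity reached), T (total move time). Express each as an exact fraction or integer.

(v_max)²/a_max = (3/2)²/1 = 9/4
1/4 < 9/4 → triangular
v_peak = √(1/4·1) = √(1/4) = 1/2
t_a = (1/2)/1 = 1/2; t_c = 0
T = 2·1/2 = 1

t_a=1/2 t_c=0 v_peak=1/2 T=1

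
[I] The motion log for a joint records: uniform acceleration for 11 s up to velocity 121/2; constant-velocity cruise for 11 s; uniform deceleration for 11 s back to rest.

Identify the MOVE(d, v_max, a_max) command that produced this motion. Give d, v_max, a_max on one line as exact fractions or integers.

a_max = (121/2)/11 = 11/2
d_a = ½·121/2·11 = 1331/4; d_c = 121/2·11 = 1331/2
d = 2·1331/4 + 1331/2 = 1331
t_c = 11 > 0 → v_max = v_peak = 121/2

d=1331 v_max=121/2 a_max=11/2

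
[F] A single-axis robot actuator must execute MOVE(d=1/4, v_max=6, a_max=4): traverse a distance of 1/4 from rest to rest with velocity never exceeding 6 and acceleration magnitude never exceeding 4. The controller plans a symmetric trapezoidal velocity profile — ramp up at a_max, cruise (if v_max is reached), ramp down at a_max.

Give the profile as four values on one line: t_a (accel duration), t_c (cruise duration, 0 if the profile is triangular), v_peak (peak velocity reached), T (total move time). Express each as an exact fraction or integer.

t_a=1/4 t_c=0 v_peak=1 T=1/2

(v_max)²/a_max = 6²/4 = 9
1/4 < 9 ⇒ no cruise
v_peak = √(1/4·4) = √1 = 1
t_a = 1/4; t_c = 0
T = 2·1/4 = 1/2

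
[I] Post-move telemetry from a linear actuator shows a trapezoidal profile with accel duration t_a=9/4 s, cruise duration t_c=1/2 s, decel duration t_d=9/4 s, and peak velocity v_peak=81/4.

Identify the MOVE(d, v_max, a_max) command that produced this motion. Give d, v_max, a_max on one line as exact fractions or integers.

a_max = (81/4)/(9/4) = 9
d_a = ½·81/4·9/4 = 729/32; d_c = 81/4·1/2 = 81/8
d = 2·729/32 + 81/8 = 891/16
t_c = 1/2 > 0 ⇒ limit active, v_max = 81/4

d=891/16 v_max=81/4 a_max=9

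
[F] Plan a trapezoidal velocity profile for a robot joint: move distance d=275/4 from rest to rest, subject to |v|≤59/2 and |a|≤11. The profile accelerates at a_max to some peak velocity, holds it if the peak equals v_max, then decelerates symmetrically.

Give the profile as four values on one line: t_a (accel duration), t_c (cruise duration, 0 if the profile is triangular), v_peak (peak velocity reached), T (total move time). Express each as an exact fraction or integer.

vₘ²/aₘ = (59/2)²/11 = 3481/44
275/4 < 3481/44 ⇒ no cruise
v_peak = √(275/4·11) = √(3025/4) = 55/2
t_a = (55/2)/11 = 5/2; t_c = 0
T = 2·5/2 = 5

t_a=5/2 t_c=0 v_peak=55/2 T=5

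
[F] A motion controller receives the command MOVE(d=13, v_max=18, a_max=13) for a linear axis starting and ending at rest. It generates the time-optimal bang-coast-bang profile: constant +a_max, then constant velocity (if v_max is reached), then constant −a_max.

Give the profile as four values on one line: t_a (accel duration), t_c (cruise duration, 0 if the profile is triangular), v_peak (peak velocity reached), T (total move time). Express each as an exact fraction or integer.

vₘ²/aₘ = 18²/13 = 324/13
13 < 324/13 → triangular
v_peak = √(13·13) = √169 = 13
t_a = 13/13 = 1; t_c = 0
T = 2·1 = 2

t_a=1 t_c=0 v_peak=13 T=2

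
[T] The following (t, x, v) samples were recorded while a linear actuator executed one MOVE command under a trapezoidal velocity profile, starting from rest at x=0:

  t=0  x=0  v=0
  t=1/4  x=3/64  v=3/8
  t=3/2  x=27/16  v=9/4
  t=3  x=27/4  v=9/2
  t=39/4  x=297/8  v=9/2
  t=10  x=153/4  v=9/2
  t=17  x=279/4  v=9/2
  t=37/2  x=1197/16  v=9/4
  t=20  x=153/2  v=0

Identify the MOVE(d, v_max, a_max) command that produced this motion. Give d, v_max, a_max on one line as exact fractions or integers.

d=153/2 v_max=9/2 a_max=3/2

final state: t=20, x=153/2, v=0 → d = 153/2
a_max = (3/8−0)/(1/4−0) = 3/2
max v = 9/2 over t∈[3,17] → v_max = 9/2
check: 9/2·(3+14) = 153/2 ✓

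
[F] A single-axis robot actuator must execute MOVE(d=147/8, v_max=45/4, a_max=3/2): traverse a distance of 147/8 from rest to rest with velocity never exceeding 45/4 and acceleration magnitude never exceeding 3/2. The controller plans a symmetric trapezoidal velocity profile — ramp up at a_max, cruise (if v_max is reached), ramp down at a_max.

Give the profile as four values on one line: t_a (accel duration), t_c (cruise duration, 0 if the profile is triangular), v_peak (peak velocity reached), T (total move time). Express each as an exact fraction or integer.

v_max²/a_max = (45/4)²/(3/2) = 675/8
147/8 < 675/8 → triangular
v_peak = √(147/8·3/2) = √(441/16) = 21/4
t_a = (21/4)/(3/2) = 7/2; t_c = 0
T = 2·7/2 = 7

t_a=7/2 t_c=0 v_peak=21/4 T=7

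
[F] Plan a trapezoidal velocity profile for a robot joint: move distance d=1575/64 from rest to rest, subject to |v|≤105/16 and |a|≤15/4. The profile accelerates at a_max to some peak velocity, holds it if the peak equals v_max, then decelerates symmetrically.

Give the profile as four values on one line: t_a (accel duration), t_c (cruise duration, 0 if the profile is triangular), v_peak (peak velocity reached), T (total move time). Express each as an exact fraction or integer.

(v_max)²/a_max = (105/16)²/(15/4) = 735/64
1575/64 ≥ 735/64 ⇒ cruise phase
t_a = (105/16)/(15/4) = 7/4; v_peak = 105/16
d_cruise = 1575/64 − 735/64 = 105/8; t_c = (105/8)/(105/16) = 2
T = 2·7/4 + 2 = 11/2

t_a=7/4 t_c=2 v_peak=105/16 T=11/2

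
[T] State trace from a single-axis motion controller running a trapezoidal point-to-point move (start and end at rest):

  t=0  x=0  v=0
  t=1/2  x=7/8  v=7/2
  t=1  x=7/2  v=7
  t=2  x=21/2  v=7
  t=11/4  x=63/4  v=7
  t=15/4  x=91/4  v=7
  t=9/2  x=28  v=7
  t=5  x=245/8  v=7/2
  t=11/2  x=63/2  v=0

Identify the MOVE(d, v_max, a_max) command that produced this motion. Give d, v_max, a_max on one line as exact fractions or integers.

final state: t=11/2, x=63/2, v=0 → d = 63/2
a_max = (7/2−0)/(1/2−0) = 7
max v = 7 over t∈[1,9/2] → v_max = 7
check: 7·(1+7/2) = 63/2 ✓

d=63/2 v_max=7 a_max=7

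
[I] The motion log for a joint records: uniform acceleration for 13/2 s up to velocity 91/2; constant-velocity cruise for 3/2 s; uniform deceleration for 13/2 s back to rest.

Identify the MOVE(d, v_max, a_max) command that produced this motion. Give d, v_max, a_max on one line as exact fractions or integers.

d=364 v_max=91/2 a_max=7

a_max = (91/2)/(13/2) = 7
d_a = ½·91/2·13/2 = 1183/8; d_c = 91/2·3/2 = 273/4
d = 2·1183/8 + 273/4 = 364
t_c = 3/2 > 0 so v_max = 91/2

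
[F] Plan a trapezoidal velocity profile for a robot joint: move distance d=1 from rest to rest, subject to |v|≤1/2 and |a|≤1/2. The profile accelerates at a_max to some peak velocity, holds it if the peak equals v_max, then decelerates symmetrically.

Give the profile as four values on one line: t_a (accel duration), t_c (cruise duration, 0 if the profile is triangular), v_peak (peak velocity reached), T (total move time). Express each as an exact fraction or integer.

v_max²/a_max = (1/2)²/(1/2) = 1/2
1 ≥ 1/2 → trapezoidal
t_a = (1/2)/(1/2) = 1; v_peak = 1/2
d_cruise = 1 − 1/2 = 1/2; t_c = (1/2)/(1/2) = 1
T = 2·1 + 1 = 3

t_a=1 t_c=1 v_peak=1/2 T=3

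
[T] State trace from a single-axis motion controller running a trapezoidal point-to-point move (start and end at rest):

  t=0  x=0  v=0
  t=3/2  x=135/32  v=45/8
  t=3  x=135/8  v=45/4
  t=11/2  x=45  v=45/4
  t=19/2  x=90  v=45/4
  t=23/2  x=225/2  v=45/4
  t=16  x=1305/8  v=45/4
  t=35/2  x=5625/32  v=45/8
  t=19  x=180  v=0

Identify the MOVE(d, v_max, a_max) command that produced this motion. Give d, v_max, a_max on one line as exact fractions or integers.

d=180 v_max=45/4 a_max=15/4

final state: t=19, x=180, v=0 → d = 180
a_max = (45/8−0)/(3/2−0) = 15/4
max v = 45/4 over t∈[3,16] → v_max = 45/4
check: 45/4·(3+13) = 180 ✓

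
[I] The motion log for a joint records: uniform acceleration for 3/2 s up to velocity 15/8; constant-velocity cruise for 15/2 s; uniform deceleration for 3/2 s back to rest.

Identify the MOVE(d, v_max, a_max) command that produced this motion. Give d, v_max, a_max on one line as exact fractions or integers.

d=135/8 v_max=15/8 a_max=5/4

a_max = (15/8)/(3/2) = 5/4
d_a = ½·15/8·3/2 = 45/32; d_c = 15/8·15/2 = 225/16
d = 2·45/32 + 225/16 = 135/8
t_c = 15/2 > 0 ⇒ limit active, v_max = 15/8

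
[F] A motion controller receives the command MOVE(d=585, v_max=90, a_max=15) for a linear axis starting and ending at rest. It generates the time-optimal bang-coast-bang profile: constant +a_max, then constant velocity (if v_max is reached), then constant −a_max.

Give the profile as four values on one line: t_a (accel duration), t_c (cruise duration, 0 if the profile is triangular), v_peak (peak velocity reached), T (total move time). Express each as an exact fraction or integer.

v_max²/a_max = 90²/15 = 540
585 ≥ 540 so v_max reached
t_a = 90/15 = 6; v_peak = 90
d_cruise = 585 − 540 = 45; t_c = 45/90 = 1/2
T = 2·6 + 1/2 = 25/2

t_a=6 t_c=1/2 v_peak=90 T=25/2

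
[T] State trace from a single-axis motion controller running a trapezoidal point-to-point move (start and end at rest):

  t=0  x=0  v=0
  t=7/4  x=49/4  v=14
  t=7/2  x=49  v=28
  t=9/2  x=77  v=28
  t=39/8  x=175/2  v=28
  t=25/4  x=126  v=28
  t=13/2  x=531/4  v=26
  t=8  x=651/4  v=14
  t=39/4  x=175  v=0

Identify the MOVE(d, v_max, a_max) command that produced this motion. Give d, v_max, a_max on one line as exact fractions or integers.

d=175 v_max=28 a_max=8

final state: t=39/4, x=175, v=0 → d = 175
a_max = (14−0)/(7/4−0) = 8
max v = 28 over t∈[7/2,25/4] → v_max = 28
check: 28·(7/2+11/4) = 175 ✓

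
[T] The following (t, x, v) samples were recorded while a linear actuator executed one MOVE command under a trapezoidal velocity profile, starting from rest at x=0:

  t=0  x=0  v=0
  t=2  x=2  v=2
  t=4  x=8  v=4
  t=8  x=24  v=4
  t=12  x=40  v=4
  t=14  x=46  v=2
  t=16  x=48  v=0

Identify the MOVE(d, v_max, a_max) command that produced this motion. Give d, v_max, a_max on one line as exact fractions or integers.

final state: t=16, x=48, v=0 → d = 48
a_max = (2−0)/(2−0) = 1
max v = 4 over t∈[4,12] → v_max = 4
check: 4·(4+8) = 48 ✓

d=48 v_max=4 a_max=1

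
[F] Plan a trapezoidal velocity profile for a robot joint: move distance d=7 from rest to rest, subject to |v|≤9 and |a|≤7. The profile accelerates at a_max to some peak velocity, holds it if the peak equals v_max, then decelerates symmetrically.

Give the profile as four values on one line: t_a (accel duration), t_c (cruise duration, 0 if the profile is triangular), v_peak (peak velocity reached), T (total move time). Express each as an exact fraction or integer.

v_max²/a_max = 9²/7 = 81/7
7 < 81/7 → triangular
v_peak = √(7·7) = √49 = 7
t_a = 7/7 = 1; t_c = 0
T = 2·1 = 2

t_a=1 t_c=0 v_peak=7 T=2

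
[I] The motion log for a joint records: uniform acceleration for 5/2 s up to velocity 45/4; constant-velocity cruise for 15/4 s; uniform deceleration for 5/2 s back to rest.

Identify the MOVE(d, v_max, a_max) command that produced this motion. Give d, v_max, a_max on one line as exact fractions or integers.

d=1125/16 v_max=45/4 a_max=9/2

a_max = (45/4)/(5/2) = 9/2
d_a = ½·45/4·5/2 = 225/16; d_c = 45/4·15/4 = 675/16
d = 2·225/16 + 675/16 = 1125/16
t_c = 15/4 > 0 ⇒ limit active, v_max = 45/4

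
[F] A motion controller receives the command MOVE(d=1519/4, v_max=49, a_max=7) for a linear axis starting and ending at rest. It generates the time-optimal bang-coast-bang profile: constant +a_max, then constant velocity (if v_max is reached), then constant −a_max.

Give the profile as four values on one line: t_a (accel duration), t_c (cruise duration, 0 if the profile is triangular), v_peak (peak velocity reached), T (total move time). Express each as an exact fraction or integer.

t_a=7 t_c=3/4 v_peak=49 T=59/4

v_max²/a_max = 49²/7 = 343
1519/4 ≥ 343 → trapezoidal
t_a = 49/7 = 7; v_peak = 49
d_cruise = 1519/4 − 343 = 147/4; t_c = (147/4)/49 = 3/4
T = 2·7 + 3/4 = 59/4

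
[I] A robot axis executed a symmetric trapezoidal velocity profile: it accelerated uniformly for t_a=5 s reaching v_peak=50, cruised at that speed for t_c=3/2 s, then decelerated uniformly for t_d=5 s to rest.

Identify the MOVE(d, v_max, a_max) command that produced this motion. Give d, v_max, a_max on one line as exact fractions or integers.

d=325 v_max=50 a_max=10

a_max = 50/5 = 10
d_a = ½·50·5 = 125; d_c = 50·3/2 = 75
d = 2·125 + 75 = 325
t_c = 3/2 > 0 so v_max = 50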